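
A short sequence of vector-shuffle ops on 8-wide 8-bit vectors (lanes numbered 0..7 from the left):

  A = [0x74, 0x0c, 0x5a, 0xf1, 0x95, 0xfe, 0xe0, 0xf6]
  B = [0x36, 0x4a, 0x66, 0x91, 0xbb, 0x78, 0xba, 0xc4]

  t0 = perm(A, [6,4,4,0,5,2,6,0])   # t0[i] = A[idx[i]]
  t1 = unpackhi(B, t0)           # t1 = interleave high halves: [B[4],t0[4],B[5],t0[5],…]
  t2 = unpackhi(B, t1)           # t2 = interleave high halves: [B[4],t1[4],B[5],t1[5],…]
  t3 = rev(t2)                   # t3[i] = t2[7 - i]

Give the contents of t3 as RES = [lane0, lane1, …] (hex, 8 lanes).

t0 = [0xe0, 0x95, 0x95, 0x74, 0xfe, 0x5a, 0xe0, 0x74]
t1 = [0xbb, 0xfe, 0x78, 0x5a, 0xba, 0xe0, 0xc4, 0x74]
t2 = [0xbb, 0xba, 0x78, 0xe0, 0xba, 0xc4, 0xc4, 0x74]
t3 = [0x74, 0xc4, 0xc4, 0xba, 0xe0, 0x78, 0xba, 0xbb]

RES = [0x74, 0xc4, 0xc4, 0xba, 0xe0, 0x78, 0xba, 0xbb]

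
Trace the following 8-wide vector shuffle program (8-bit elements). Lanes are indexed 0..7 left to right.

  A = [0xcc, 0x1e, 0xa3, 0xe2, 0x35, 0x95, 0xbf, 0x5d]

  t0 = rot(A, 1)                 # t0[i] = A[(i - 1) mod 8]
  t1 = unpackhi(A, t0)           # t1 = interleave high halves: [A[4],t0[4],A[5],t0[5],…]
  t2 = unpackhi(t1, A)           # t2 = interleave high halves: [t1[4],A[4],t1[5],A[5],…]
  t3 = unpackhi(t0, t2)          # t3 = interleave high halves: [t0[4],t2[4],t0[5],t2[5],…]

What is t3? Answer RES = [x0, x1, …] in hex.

RES = [0xe2, 0x5d, 0x35, 0xbf, 0x95, 0xbf, 0xbf, 0x5d]

  t0: 5d cc 1e a3 e2 35 95 bf
  t1: 35 e2 95 35 bf 95 5d bf
  t2: bf 35 95 95 5d bf bf 5d
  t3: e2 5d 35 bf 95 bf bf 5d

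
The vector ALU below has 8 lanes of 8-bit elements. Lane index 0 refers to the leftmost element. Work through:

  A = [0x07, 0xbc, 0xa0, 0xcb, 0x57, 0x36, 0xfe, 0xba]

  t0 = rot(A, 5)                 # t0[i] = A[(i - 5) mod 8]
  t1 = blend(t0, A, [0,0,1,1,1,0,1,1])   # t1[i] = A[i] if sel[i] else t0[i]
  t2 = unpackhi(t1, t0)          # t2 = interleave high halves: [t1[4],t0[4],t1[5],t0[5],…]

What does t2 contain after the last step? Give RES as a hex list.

t0 = [0xcb, 0x57, 0x36, 0xfe, 0xba, 0x07, 0xbc, 0xa0]
t1 = [0xcb, 0x57, 0xa0, 0xcb, 0x57, 0x07, 0xfe, 0xba]
t2 = [0x57, 0xba, 0x07, 0x07, 0xfe, 0xbc, 0xba, 0xa0]

RES = [0x57, 0xba, 0x07, 0x07, 0xfe, 0xbc, 0xba, 0xa0]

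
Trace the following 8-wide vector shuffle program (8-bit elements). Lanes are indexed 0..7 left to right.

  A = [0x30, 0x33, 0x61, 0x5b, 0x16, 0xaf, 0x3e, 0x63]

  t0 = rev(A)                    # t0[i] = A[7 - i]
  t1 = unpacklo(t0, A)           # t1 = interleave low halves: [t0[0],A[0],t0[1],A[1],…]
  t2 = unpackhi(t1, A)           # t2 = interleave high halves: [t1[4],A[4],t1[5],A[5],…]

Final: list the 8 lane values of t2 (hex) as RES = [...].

  t0: 63 3e af 16 5b 61 33 30
  t1: 63 30 3e 33 af 61 16 5b
  t2: af 16 61 af 16 3e 5b 63

RES = [0xaf, 0x16, 0x61, 0xaf, 0x16, 0x3e, 0x5b, 0x63]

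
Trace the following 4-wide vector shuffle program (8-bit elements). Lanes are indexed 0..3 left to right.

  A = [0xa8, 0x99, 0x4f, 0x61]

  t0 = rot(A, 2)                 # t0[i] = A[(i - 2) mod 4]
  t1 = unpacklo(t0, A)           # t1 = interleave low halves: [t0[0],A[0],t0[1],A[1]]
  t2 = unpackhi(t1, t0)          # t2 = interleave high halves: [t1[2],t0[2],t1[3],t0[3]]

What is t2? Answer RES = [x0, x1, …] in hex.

RES = [ 0x61  0xa8  0x99  0x99 ]

  t0: 4f 61 a8 99
  t1: 4f a8 61 99
  t2: 61 a8 99 99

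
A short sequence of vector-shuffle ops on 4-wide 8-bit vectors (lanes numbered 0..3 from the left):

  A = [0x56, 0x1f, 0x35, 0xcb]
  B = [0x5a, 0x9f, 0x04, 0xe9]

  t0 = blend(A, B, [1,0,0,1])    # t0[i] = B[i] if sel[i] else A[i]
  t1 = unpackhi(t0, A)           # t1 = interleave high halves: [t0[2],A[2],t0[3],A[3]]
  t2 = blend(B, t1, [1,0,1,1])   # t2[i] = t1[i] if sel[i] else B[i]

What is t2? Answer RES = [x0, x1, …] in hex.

→ t0 |5a|1f|35|e9|
→ t1 |35|35|e9|cb|
→ t2 |35|9f|e9|cb|

RES = [ 0x35  0x9f  0xe9  0xcb ]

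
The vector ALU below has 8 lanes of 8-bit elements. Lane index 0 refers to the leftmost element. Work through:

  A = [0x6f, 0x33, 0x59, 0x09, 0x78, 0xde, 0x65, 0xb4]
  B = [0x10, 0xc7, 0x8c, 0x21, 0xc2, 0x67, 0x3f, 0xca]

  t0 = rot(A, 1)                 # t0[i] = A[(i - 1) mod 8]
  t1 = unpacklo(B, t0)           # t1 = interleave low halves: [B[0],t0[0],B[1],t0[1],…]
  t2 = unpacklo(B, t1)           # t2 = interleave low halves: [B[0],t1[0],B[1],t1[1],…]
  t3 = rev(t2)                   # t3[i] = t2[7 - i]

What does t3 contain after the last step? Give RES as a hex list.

t0 = [0xb4, 0x6f, 0x33, 0x59, 0x09, 0x78, 0xde, 0x65]
t1 = [0x10, 0xb4, 0xc7, 0x6f, 0x8c, 0x33, 0x21, 0x59]
t2 = [0x10, 0x10, 0xc7, 0xb4, 0x8c, 0xc7, 0x21, 0x6f]
t3 = [0x6f, 0x21, 0xc7, 0x8c, 0xb4, 0xc7, 0x10, 0x10]

RES = [0x6f, 0x21, 0xc7, 0x8c, 0xb4, 0xc7, 0x10, 0x10]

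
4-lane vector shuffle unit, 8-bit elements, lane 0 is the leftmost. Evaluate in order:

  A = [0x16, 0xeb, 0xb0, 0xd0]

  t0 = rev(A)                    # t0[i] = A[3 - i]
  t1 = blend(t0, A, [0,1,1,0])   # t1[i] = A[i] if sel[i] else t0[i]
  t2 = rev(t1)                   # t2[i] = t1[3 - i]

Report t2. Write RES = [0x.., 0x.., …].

→ t0 |d0|b0|eb|16|
→ t1 |d0|eb|b0|16|
→ t2 |16|b0|eb|d0|

RES = [0x16, 0xb0, 0xeb, 0xd0]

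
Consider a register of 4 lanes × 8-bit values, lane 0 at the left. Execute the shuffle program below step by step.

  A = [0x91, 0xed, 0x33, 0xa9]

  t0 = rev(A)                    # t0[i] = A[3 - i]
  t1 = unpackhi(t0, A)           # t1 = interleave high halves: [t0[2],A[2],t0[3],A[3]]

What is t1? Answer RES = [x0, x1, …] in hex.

RES = [ 0xed  0x33  0x91  0xa9 ]

→ t0 |a9|33|ed|91|
→ t1 |ed|33|91|a9|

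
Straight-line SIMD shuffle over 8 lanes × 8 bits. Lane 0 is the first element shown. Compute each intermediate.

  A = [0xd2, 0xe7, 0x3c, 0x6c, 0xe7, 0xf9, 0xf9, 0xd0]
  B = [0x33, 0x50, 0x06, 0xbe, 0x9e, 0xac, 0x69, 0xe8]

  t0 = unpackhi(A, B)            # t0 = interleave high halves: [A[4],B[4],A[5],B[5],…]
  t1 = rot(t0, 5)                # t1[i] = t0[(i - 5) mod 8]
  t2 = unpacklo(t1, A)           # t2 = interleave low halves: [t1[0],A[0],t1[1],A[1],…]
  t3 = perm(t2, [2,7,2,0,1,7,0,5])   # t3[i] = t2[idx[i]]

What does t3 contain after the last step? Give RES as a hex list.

→ t0 |e7|9e|f9|ac|f9|69|d0|e8|
→ t1 |ac|f9|69|d0|e8|e7|9e|f9|
→ t2 |ac|d2|f9|e7|69|3c|d0|6c|
→ t3 |f9|6c|f9|ac|d2|6c|ac|3c|

RES = [ 0xf9  0x6c  0xf9  0xac  0xd2  0x6c  0xac  0x3c ]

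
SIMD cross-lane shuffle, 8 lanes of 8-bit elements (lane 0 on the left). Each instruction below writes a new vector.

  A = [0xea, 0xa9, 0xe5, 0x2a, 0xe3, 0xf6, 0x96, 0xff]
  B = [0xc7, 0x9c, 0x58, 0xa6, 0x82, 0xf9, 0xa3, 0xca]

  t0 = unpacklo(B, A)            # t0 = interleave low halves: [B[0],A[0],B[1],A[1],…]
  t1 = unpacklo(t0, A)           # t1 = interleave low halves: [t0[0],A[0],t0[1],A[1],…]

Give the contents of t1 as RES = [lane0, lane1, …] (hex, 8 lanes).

→ t0 |c7|ea|9c|a9|58|e5|a6|2a|
→ t1 |c7|ea|ea|a9|9c|e5|a9|2a|

RES = [0xc7, 0xea, 0xea, 0xa9, 0x9c, 0xe5, 0xa9, 0x2a]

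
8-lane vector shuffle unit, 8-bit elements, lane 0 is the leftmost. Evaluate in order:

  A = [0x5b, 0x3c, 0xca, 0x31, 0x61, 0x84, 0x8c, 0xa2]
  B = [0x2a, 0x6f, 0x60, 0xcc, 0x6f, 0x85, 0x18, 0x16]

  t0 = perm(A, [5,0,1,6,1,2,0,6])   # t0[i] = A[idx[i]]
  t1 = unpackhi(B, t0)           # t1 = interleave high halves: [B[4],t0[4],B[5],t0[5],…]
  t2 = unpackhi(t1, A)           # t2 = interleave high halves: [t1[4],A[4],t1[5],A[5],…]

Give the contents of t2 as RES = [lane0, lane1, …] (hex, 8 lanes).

  t0: 84 5b 3c 8c 3c ca 5b 8c
  t1: 6f 3c 85 ca 18 5b 16 8c
  t2: 18 61 5b 84 16 8c 8c a2

RES = [ 0x18  0x61  0x5b  0x84  0x16  0x8c  0x8c  0xa2 ]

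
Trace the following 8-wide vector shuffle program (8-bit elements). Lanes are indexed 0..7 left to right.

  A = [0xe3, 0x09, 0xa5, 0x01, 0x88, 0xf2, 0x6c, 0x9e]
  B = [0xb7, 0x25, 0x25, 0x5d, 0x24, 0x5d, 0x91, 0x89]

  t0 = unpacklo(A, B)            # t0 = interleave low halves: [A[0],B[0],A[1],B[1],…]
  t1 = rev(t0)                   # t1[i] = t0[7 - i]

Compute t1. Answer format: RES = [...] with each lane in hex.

t0 = [0xe3, 0xb7, 0x09, 0x25, 0xa5, 0x25, 0x01, 0x5d]
t1 = [0x5d, 0x01, 0x25, 0xa5, 0x25, 0x09, 0xb7, 0xe3]

RES = [ 0x5d  0x01  0x25  0xa5  0x25  0x09  0xb7  0xe3 ]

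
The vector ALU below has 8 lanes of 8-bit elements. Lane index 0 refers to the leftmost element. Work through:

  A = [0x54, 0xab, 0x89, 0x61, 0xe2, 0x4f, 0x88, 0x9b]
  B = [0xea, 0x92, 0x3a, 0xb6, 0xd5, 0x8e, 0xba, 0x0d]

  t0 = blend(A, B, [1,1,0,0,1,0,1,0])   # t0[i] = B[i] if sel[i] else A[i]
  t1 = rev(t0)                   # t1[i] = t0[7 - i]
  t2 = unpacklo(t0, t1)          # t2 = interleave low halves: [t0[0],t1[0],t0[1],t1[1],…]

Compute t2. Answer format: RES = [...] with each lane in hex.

→ t0 |ea|92|89|61|d5|4f|ba|9b|
→ t1 |9b|ba|4f|d5|61|89|92|ea|
→ t2 |ea|9b|92|ba|89|4f|61|d5|

RES = [0xea, 0x9b, 0x92, 0xba, 0x89, 0x4f, 0x61, 0xd5]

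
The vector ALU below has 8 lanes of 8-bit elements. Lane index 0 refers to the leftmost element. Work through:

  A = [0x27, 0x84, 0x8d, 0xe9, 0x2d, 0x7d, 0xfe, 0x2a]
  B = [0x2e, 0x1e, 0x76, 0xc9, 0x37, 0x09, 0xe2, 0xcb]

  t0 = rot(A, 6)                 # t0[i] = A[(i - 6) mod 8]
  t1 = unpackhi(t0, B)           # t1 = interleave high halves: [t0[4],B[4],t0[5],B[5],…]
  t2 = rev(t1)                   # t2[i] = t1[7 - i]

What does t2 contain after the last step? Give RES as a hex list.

RES = [ 0xcb  0x84  0xe2  0x27  0x09  0x2a  0x37  0xfe ]

  t0: 8d e9 2d 7d fe 2a 27 84
  t1: fe 37 2a 09 27 e2 84 cb
  t2: cb 84 e2 27 09 2a 37 fe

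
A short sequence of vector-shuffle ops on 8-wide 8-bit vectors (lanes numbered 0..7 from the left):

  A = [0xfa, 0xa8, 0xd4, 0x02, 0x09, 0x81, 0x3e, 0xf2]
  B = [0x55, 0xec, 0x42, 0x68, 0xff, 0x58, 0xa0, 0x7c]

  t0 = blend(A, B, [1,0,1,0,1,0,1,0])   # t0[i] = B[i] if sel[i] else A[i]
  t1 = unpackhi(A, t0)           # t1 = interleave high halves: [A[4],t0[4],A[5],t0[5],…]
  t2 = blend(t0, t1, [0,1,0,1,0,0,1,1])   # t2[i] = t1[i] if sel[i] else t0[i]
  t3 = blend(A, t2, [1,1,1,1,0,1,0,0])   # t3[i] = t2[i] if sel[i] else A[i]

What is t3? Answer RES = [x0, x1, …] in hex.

→ t0 |55|a8|42|02|ff|81|a0|f2|
→ t1 |09|ff|81|81|3e|a0|f2|f2|
→ t2 |55|ff|42|81|ff|81|f2|f2|
→ t3 |55|ff|42|81|09|81|3e|f2|

RES = [0x55, 0xff, 0x42, 0x81, 0x09, 0x81, 0x3e, 0xf2]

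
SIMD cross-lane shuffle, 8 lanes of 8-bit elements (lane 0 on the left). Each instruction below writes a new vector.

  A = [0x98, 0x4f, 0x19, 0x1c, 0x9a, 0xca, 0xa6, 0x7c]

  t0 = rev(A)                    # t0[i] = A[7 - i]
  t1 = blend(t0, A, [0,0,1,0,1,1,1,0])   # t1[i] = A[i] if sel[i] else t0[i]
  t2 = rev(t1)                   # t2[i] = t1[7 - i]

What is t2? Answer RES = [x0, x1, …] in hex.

→ t0 |7c|a6|ca|9a|1c|19|4f|98|
→ t1 |7c|a6|19|9a|9a|ca|a6|98|
→ t2 |98|a6|ca|9a|9a|19|a6|7c|

RES = [ 0x98  0xa6  0xca  0x9a  0x9a  0x19  0xa6  0x7c ]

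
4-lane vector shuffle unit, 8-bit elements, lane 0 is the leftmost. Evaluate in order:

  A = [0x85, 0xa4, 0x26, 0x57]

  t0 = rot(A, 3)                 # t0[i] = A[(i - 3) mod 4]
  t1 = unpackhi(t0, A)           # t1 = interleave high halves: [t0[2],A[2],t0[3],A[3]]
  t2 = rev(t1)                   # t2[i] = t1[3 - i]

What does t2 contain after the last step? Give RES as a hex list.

  t0: a4 26 57 85
  t1: 57 26 85 57
  t2: 57 85 26 57

RES = [ 0x57  0x85  0x26  0x57 ]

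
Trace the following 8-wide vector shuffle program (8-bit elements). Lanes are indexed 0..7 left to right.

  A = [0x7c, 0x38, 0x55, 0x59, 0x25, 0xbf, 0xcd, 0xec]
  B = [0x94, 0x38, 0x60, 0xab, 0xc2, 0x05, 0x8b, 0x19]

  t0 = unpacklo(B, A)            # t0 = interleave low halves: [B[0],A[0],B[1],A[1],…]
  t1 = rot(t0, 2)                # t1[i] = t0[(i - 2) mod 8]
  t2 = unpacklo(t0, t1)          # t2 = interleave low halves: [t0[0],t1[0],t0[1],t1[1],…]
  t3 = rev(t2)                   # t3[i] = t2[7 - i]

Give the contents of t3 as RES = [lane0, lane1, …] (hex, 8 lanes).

RES = [0x7c, 0x38, 0x94, 0x38, 0x59, 0x7c, 0xab, 0x94]

→ t0 |94|7c|38|38|60|55|ab|59|
→ t1 |ab|59|94|7c|38|38|60|55|
→ t2 |94|ab|7c|59|38|94|38|7c|
→ t3 |7c|38|94|38|59|7c|ab|94|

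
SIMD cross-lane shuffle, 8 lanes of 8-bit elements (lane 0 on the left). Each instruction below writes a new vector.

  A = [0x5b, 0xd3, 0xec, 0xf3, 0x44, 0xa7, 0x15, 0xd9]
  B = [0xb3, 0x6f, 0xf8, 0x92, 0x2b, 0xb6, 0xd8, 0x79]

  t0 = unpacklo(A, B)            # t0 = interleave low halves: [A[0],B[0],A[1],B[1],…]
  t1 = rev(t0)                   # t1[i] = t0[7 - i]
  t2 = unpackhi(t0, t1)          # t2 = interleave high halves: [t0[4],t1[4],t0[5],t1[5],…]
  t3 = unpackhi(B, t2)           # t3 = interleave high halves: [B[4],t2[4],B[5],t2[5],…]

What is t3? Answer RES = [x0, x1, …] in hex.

t0 = [0x5b, 0xb3, 0xd3, 0x6f, 0xec, 0xf8, 0xf3, 0x92]
t1 = [0x92, 0xf3, 0xf8, 0xec, 0x6f, 0xd3, 0xb3, 0x5b]
t2 = [0xec, 0x6f, 0xf8, 0xd3, 0xf3, 0xb3, 0x92, 0x5b]
t3 = [0x2b, 0xf3, 0xb6, 0xb3, 0xd8, 0x92, 0x79, 0x5b]

RES = [ 0x2b  0xf3  0xb6  0xb3  0xd8  0x92  0x79  0x5b ]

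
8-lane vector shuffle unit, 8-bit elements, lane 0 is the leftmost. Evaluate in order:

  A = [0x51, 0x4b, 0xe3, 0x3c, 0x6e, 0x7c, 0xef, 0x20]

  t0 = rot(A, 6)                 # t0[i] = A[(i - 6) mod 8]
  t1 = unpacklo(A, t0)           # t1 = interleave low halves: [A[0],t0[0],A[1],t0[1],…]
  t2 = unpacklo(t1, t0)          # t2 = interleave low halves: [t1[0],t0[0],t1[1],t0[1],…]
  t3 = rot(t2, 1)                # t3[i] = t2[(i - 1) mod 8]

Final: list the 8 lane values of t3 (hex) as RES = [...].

t0 = [0xe3, 0x3c, 0x6e, 0x7c, 0xef, 0x20, 0x51, 0x4b]
t1 = [0x51, 0xe3, 0x4b, 0x3c, 0xe3, 0x6e, 0x3c, 0x7c]
t2 = [0x51, 0xe3, 0xe3, 0x3c, 0x4b, 0x6e, 0x3c, 0x7c]
t3 = [0x7c, 0x51, 0xe3, 0xe3, 0x3c, 0x4b, 0x6e, 0x3c]

RES = [ 0x7c  0x51  0xe3  0xe3  0x3c  0x4b  0x6e  0x3c ]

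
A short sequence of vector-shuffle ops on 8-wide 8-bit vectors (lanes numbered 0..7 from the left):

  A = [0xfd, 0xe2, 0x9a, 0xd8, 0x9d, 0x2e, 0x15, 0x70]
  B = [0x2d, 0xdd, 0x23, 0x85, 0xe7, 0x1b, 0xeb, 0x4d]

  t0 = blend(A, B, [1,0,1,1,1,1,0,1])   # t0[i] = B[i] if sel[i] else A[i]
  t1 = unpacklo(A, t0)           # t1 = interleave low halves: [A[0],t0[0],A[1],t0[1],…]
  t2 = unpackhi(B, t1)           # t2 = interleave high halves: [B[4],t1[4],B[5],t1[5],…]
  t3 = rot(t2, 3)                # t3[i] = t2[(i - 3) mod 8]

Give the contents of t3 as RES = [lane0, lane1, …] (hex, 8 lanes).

RES = [ 0xd8  0x4d  0x85  0xe7  0x9a  0x1b  0x23  0xeb ]

→ t0 |2d|e2|23|85|e7|1b|15|4d|
→ t1 |fd|2d|e2|e2|9a|23|d8|85|
→ t2 |e7|9a|1b|23|eb|d8|4d|85|
→ t3 |d8|4d|85|e7|9a|1b|23|eb|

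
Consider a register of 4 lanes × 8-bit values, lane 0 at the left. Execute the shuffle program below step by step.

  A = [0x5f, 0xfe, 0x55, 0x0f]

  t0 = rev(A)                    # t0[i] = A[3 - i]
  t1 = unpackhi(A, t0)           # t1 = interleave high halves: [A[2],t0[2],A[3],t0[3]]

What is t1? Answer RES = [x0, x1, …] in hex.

  t0: 0f 55 fe 5f
  t1: 55 fe 0f 5f

RES = [ 0x55  0xfe  0x0f  0x5f ]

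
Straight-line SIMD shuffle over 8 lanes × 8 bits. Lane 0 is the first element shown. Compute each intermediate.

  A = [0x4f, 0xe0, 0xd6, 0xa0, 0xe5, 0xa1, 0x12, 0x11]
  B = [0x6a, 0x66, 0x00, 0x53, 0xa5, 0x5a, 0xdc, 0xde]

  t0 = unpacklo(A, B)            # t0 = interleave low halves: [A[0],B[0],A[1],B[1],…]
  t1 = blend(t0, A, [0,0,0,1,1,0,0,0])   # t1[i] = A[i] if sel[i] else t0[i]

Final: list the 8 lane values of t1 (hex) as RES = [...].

  t0: 4f 6a e0 66 d6 00 a0 53
  t1: 4f 6a e0 a0 e5 00 a0 53

RES = [ 0x4f  0x6a  0xe0  0xa0  0xe5  0x00  0xa0  0x53 ]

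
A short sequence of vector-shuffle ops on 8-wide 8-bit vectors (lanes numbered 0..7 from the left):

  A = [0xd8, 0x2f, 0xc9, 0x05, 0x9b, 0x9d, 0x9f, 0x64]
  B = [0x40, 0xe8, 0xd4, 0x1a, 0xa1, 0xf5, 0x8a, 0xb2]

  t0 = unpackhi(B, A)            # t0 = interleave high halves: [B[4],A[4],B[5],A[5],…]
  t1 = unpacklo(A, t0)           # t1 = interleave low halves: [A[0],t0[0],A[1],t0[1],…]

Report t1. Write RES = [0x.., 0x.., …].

t0 = [0xa1, 0x9b, 0xf5, 0x9d, 0x8a, 0x9f, 0xb2, 0x64]
t1 = [0xd8, 0xa1, 0x2f, 0x9b, 0xc9, 0xf5, 0x05, 0x9d]

RES = [0xd8, 0xa1, 0x2f, 0x9b, 0xc9, 0xf5, 0x05, 0x9d]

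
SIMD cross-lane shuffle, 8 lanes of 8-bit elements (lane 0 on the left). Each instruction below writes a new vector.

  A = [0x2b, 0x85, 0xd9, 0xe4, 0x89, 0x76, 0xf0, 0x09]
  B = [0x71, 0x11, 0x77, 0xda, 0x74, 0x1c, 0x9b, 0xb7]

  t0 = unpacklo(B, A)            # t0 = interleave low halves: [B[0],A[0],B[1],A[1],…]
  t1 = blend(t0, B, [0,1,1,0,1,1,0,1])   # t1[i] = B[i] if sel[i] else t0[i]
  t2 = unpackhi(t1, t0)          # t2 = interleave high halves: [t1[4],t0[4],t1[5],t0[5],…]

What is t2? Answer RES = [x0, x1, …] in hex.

  t0: 71 2b 11 85 77 d9 da e4
  t1: 71 11 77 85 74 1c da b7
  t2: 74 77 1c d9 da da b7 e4

RES = [ 0x74  0x77  0x1c  0xd9  0xda  0xda  0xb7  0xe4 ]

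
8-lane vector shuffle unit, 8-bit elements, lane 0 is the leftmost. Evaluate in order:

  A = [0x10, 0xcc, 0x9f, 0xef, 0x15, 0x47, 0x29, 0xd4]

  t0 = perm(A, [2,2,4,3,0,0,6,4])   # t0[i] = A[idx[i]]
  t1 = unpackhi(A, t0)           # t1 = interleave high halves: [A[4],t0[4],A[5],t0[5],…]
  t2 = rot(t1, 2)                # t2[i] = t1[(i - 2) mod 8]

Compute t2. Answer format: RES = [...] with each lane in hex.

RES = [ 0xd4  0x15  0x15  0x10  0x47  0x10  0x29  0x29 ]

t0 = [0x9f, 0x9f, 0x15, 0xef, 0x10, 0x10, 0x29, 0x15]
t1 = [0x15, 0x10, 0x47, 0x10, 0x29, 0x29, 0xd4, 0x15]
t2 = [0xd4, 0x15, 0x15, 0x10, 0x47, 0x10, 0x29, 0x29]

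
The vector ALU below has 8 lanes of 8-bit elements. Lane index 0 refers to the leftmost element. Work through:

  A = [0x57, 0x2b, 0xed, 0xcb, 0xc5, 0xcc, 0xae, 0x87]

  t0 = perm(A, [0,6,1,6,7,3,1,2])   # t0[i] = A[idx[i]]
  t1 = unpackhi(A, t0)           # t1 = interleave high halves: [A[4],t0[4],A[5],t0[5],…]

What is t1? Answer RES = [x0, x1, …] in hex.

→ t0 |57|ae|2b|ae|87|cb|2b|ed|
→ t1 |c5|87|cc|cb|ae|2b|87|ed|

RES = [0xc5, 0x87, 0xcc, 0xcb, 0xae, 0x2b, 0x87, 0xed]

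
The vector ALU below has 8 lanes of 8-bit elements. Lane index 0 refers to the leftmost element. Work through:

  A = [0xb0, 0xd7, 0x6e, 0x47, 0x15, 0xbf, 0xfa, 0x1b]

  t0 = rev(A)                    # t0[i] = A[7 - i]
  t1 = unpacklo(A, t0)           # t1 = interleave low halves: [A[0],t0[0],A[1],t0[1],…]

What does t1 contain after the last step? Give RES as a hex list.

RES = [ 0xb0  0x1b  0xd7  0xfa  0x6e  0xbf  0x47  0x15 ]

t0 = [0x1b, 0xfa, 0xbf, 0x15, 0x47, 0x6e, 0xd7, 0xb0]
t1 = [0xb0, 0x1b, 0xd7, 0xfa, 0x6e, 0xbf, 0x47, 0x15]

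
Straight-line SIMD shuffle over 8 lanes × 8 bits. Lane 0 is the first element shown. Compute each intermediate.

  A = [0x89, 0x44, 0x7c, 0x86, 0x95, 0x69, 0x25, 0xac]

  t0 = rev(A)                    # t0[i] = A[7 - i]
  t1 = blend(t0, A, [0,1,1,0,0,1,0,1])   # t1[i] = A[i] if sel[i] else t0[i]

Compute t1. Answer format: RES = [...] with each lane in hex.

RES = [0xac, 0x44, 0x7c, 0x95, 0x86, 0x69, 0x44, 0xac]

  t0: ac 25 69 95 86 7c 44 89
  t1: ac 44 7c 95 86 69 44 ac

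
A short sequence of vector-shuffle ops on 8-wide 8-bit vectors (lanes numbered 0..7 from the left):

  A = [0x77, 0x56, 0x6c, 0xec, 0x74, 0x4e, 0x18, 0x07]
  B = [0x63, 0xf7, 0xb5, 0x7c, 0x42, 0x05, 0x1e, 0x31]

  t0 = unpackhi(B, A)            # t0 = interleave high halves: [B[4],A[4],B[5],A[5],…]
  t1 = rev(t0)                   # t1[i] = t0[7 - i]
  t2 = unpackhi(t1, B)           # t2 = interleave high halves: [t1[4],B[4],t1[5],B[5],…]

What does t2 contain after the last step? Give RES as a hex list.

→ t0 |42|74|05|4e|1e|18|31|07|
→ t1 |07|31|18|1e|4e|05|74|42|
→ t2 |4e|42|05|05|74|1e|42|31|

RES = [ 0x4e  0x42  0x05  0x05  0x74  0x1e  0x42  0x31 ]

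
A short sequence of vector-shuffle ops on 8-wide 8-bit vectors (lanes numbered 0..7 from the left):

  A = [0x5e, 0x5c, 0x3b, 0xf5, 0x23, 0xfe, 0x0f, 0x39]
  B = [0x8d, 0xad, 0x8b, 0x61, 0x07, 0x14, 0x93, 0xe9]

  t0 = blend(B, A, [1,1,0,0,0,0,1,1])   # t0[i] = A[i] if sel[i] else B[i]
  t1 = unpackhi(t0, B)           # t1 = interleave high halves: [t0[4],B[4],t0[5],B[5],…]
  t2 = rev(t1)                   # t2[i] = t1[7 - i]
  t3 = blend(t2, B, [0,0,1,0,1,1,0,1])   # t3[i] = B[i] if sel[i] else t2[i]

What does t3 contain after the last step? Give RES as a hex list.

→ t0 |5e|5c|8b|61|07|14|0f|39|
→ t1 |07|07|14|14|0f|93|39|e9|
→ t2 |e9|39|93|0f|14|14|07|07|
→ t3 |e9|39|8b|0f|07|14|07|e9|

RES = [0xe9, 0x39, 0x8b, 0x0f, 0x07, 0x14, 0x07, 0xe9]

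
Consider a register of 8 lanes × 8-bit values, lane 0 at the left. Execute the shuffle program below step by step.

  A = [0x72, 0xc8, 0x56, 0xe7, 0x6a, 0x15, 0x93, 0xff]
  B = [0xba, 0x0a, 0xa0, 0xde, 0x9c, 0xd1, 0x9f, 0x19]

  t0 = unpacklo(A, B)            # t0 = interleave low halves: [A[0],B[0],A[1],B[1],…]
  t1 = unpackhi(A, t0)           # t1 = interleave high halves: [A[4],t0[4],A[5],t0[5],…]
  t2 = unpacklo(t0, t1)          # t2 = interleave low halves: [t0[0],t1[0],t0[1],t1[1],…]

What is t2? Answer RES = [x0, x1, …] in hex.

RES = [0x72, 0x6a, 0xba, 0x56, 0xc8, 0x15, 0x0a, 0xa0]

t0 = [0x72, 0xba, 0xc8, 0x0a, 0x56, 0xa0, 0xe7, 0xde]
t1 = [0x6a, 0x56, 0x15, 0xa0, 0x93, 0xe7, 0xff, 0xde]
t2 = [0x72, 0x6a, 0xba, 0x56, 0xc8, 0x15, 0x0a, 0xa0]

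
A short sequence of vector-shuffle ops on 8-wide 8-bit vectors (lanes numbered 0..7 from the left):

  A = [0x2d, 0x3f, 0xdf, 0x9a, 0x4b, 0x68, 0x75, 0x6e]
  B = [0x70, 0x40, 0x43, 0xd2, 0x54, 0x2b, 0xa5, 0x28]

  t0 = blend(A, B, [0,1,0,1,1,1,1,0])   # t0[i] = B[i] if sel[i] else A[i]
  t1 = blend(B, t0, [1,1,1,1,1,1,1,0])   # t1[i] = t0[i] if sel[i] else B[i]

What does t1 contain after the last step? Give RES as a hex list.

→ t0 |2d|40|df|d2|54|2b|a5|6e|
→ t1 |2d|40|df|d2|54|2b|a5|28|

RES = [0x2d, 0x40, 0xdf, 0xd2, 0x54, 0x2b, 0xa5, 0x28]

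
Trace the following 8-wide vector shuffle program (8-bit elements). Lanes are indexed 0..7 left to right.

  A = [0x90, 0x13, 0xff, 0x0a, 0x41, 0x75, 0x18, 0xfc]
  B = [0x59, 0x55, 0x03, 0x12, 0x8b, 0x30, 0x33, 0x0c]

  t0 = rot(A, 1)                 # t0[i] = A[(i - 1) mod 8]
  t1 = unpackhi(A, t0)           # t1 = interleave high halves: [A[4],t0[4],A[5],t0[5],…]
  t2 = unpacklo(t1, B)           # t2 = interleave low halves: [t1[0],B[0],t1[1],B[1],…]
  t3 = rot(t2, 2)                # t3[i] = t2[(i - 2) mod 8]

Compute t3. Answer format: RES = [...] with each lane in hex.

t0 = [0xfc, 0x90, 0x13, 0xff, 0x0a, 0x41, 0x75, 0x18]
t1 = [0x41, 0x0a, 0x75, 0x41, 0x18, 0x75, 0xfc, 0x18]
t2 = [0x41, 0x59, 0x0a, 0x55, 0x75, 0x03, 0x41, 0x12]
t3 = [0x41, 0x12, 0x41, 0x59, 0x0a, 0x55, 0x75, 0x03]

RES = [0x41, 0x12, 0x41, 0x59, 0x0a, 0x55, 0x75, 0x03]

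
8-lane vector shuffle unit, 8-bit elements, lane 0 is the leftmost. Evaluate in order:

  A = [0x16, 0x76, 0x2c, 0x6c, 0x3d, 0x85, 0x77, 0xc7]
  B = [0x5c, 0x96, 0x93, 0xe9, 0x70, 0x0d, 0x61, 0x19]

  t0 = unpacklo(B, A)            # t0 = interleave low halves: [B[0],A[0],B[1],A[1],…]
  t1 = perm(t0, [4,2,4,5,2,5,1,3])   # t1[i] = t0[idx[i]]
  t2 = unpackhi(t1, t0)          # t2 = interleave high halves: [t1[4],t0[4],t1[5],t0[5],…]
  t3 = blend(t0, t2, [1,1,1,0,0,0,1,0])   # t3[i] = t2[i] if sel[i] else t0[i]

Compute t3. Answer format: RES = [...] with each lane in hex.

RES = [ 0x96  0x93  0x2c  0x76  0x93  0x2c  0x76  0x6c ]

→ t0 |5c|16|96|76|93|2c|e9|6c|
→ t1 |93|96|93|2c|96|2c|16|76|
→ t2 |96|93|2c|2c|16|e9|76|6c|
→ t3 |96|93|2c|76|93|2c|76|6c|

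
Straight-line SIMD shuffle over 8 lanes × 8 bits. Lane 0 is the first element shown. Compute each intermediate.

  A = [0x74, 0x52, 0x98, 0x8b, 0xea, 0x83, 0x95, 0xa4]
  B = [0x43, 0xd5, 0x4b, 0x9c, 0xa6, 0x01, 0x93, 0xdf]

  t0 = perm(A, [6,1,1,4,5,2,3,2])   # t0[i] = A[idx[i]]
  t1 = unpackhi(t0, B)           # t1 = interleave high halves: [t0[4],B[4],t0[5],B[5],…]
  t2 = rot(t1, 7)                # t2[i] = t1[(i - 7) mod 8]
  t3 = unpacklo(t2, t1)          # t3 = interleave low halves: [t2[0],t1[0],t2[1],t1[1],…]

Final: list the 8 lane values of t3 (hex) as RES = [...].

t0 = [0x95, 0x52, 0x52, 0xea, 0x83, 0x98, 0x8b, 0x98]
t1 = [0x83, 0xa6, 0x98, 0x01, 0x8b, 0x93, 0x98, 0xdf]
t2 = [0xa6, 0x98, 0x01, 0x8b, 0x93, 0x98, 0xdf, 0x83]
t3 = [0xa6, 0x83, 0x98, 0xa6, 0x01, 0x98, 0x8b, 0x01]

RES = [0xa6, 0x83, 0x98, 0xa6, 0x01, 0x98, 0x8b, 0x01]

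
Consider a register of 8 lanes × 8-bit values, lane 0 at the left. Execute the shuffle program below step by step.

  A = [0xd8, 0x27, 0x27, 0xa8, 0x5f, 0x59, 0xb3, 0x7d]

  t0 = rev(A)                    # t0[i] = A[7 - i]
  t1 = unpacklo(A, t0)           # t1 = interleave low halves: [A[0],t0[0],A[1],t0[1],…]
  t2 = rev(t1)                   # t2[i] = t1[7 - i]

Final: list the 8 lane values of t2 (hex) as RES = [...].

  t0: 7d b3 59 5f a8 27 27 d8
  t1: d8 7d 27 b3 27 59 a8 5f
  t2: 5f a8 59 27 b3 27 7d d8

RES = [ 0x5f  0xa8  0x59  0x27  0xb3  0x27  0x7d  0xd8 ]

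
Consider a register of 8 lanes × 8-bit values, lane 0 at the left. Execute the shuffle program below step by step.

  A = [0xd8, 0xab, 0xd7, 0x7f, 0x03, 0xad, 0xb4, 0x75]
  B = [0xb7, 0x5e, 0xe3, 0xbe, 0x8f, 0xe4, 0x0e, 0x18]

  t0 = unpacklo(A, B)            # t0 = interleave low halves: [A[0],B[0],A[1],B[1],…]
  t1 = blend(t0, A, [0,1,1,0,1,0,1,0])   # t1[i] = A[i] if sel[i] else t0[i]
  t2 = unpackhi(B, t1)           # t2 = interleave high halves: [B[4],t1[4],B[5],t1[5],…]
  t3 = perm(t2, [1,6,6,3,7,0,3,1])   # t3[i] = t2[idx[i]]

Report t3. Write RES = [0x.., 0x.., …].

RES = [ 0x03  0x18  0x18  0xe3  0xbe  0x8f  0xe3  0x03 ]

  t0: d8 b7 ab 5e d7 e3 7f be
  t1: d8 ab d7 5e 03 e3 b4 be
  t2: 8f 03 e4 e3 0e b4 18 be
  t3: 03 18 18 e3 be 8f e3 03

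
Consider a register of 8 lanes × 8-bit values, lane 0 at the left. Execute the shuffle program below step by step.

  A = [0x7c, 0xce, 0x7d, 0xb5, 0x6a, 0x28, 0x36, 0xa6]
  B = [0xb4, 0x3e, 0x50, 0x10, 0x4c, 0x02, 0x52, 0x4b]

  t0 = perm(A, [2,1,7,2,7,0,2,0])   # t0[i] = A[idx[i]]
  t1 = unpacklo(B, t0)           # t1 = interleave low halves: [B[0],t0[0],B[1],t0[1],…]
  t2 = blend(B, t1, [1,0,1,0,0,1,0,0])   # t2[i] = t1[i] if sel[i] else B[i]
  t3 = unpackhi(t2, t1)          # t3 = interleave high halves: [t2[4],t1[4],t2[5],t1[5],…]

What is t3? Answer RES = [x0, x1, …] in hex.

t0 = [0x7d, 0xce, 0xa6, 0x7d, 0xa6, 0x7c, 0x7d, 0x7c]
t1 = [0xb4, 0x7d, 0x3e, 0xce, 0x50, 0xa6, 0x10, 0x7d]
t2 = [0xb4, 0x3e, 0x3e, 0x10, 0x4c, 0xa6, 0x52, 0x4b]
t3 = [0x4c, 0x50, 0xa6, 0xa6, 0x52, 0x10, 0x4b, 0x7d]

RES = [0x4c, 0x50, 0xa6, 0xa6, 0x52, 0x10, 0x4b, 0x7d]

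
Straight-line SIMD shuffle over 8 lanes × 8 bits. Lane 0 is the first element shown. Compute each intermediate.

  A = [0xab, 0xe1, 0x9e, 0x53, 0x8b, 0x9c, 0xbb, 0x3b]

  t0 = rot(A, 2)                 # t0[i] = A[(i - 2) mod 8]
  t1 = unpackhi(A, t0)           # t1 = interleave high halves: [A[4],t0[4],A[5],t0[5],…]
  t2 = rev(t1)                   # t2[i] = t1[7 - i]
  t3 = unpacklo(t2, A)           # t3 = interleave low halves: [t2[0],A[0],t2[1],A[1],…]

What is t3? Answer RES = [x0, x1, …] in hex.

→ t0 |bb|3b|ab|e1|9e|53|8b|9c|
→ t1 |8b|9e|9c|53|bb|8b|3b|9c|
→ t2 |9c|3b|8b|bb|53|9c|9e|8b|
→ t3 |9c|ab|3b|e1|8b|9e|bb|53|

RES = [ 0x9c  0xab  0x3b  0xe1  0x8b  0x9e  0xbb  0x53 ]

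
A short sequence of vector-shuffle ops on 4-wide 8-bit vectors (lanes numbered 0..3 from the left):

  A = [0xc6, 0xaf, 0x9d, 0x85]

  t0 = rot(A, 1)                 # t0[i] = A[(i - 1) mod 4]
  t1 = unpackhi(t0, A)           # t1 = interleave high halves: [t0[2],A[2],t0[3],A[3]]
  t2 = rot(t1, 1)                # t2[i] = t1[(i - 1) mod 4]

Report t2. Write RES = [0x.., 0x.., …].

RES = [ 0x85  0xaf  0x9d  0x9d ]

→ t0 |85|c6|af|9d|
→ t1 |af|9d|9d|85|
→ t2 |85|af|9d|9d|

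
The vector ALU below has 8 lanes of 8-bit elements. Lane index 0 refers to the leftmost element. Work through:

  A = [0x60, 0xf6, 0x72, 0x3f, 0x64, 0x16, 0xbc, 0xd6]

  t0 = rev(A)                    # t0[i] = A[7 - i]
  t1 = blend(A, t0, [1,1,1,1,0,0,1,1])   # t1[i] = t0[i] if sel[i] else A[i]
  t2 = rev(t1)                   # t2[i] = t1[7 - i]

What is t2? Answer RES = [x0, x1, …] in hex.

→ t0 |d6|bc|16|64|3f|72|f6|60|
→ t1 |d6|bc|16|64|64|16|f6|60|
→ t2 |60|f6|16|64|64|16|bc|d6|

RES = [0x60, 0xf6, 0x16, 0x64, 0x64, 0x16, 0xbc, 0xd6]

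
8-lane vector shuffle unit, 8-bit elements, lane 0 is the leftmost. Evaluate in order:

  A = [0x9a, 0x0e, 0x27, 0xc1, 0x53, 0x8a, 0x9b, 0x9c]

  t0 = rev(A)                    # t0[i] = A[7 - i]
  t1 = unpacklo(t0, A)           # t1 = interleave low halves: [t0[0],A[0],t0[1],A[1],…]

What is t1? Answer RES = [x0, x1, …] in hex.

RES = [0x9c, 0x9a, 0x9b, 0x0e, 0x8a, 0x27, 0x53, 0xc1]

  t0: 9c 9b 8a 53 c1 27 0e 9a
  t1: 9c 9a 9b 0e 8a 27 53 c1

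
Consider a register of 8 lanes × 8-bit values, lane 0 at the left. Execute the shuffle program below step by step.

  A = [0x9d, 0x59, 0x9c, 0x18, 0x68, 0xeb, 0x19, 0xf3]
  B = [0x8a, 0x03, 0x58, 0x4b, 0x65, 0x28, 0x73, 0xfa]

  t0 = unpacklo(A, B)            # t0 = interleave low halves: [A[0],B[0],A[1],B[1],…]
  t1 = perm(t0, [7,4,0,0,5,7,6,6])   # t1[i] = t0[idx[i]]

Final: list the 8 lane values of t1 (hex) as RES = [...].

RES = [ 0x4b  0x9c  0x9d  0x9d  0x58  0x4b  0x18  0x18 ]

  t0: 9d 8a 59 03 9c 58 18 4b
  t1: 4b 9c 9d 9d 58 4b 18 18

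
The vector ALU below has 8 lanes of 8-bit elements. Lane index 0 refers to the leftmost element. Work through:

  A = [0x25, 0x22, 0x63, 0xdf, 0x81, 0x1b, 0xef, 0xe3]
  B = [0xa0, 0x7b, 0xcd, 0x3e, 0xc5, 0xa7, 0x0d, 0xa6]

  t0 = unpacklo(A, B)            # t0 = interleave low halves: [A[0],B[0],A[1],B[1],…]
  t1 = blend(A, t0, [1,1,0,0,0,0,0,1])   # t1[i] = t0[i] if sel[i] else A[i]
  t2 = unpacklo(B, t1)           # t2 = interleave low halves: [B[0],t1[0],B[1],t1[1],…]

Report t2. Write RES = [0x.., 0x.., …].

  t0: 25 a0 22 7b 63 cd df 3e
  t1: 25 a0 63 df 81 1b ef 3e
  t2: a0 25 7b a0 cd 63 3e df

RES = [0xa0, 0x25, 0x7b, 0xa0, 0xcd, 0x63, 0x3e, 0xdf]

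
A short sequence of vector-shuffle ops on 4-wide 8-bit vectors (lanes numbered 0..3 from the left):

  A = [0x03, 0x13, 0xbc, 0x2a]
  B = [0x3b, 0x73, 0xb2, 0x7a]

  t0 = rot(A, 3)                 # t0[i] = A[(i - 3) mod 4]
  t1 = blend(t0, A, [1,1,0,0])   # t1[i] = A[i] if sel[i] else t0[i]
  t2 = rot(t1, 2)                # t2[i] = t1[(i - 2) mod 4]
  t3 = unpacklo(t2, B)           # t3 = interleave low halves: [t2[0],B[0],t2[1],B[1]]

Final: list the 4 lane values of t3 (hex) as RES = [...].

RES = [0x2a, 0x3b, 0x03, 0x73]

→ t0 |13|bc|2a|03|
→ t1 |03|13|2a|03|
→ t2 |2a|03|03|13|
→ t3 |2a|3b|03|73|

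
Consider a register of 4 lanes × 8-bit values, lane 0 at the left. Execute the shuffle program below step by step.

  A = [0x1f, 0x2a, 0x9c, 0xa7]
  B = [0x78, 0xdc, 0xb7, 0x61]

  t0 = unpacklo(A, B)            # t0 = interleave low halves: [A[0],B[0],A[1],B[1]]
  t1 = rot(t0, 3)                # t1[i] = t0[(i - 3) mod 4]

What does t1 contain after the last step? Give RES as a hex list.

t0 = [0x1f, 0x78, 0x2a, 0xdc]
t1 = [0x78, 0x2a, 0xdc, 0x1f]

RES = [0x78, 0x2a, 0xdc, 0x1f]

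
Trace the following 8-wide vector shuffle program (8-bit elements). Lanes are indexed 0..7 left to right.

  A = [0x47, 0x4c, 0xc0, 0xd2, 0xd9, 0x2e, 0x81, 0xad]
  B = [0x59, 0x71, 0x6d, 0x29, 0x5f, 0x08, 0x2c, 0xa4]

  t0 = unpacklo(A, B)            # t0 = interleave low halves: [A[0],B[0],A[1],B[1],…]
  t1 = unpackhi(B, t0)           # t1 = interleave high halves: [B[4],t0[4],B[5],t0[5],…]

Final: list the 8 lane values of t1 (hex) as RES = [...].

RES = [ 0x5f  0xc0  0x08  0x6d  0x2c  0xd2  0xa4  0x29 ]

→ t0 |47|59|4c|71|c0|6d|d2|29|
→ t1 |5f|c0|08|6d|2c|d2|a4|29|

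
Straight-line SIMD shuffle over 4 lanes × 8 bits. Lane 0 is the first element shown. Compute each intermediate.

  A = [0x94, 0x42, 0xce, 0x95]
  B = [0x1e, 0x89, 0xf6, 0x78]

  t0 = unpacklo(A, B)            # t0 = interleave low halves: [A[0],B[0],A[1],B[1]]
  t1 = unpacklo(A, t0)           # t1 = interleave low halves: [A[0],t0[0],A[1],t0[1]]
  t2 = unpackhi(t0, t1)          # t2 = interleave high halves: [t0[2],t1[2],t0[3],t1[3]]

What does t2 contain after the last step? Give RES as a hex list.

RES = [0x42, 0x42, 0x89, 0x1e]

t0 = [0x94, 0x1e, 0x42, 0x89]
t1 = [0x94, 0x94, 0x42, 0x1e]
t2 = [0x42, 0x42, 0x89, 0x1e]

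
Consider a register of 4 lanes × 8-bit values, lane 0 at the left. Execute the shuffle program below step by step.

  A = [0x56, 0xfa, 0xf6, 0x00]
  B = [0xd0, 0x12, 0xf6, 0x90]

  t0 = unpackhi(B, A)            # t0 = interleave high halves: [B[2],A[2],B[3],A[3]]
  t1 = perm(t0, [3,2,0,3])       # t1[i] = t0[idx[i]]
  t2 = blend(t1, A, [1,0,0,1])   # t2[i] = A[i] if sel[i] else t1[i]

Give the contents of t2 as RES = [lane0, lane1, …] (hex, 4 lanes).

RES = [ 0x56  0x90  0xf6  0x00 ]

→ t0 |f6|f6|90|00|
→ t1 |00|90|f6|00|
→ t2 |56|90|f6|00|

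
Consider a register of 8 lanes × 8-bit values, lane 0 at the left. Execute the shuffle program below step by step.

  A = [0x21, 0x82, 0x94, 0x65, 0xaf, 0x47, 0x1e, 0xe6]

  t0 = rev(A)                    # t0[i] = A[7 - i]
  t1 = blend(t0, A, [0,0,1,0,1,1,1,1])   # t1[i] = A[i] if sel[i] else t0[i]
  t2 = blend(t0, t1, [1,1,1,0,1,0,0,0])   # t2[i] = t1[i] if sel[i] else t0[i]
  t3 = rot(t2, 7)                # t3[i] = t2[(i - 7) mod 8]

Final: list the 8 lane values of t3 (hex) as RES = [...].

t0 = [0xe6, 0x1e, 0x47, 0xaf, 0x65, 0x94, 0x82, 0x21]
t1 = [0xe6, 0x1e, 0x94, 0xaf, 0xaf, 0x47, 0x1e, 0xe6]
t2 = [0xe6, 0x1e, 0x94, 0xaf, 0xaf, 0x94, 0x82, 0x21]
t3 = [0x1e, 0x94, 0xaf, 0xaf, 0x94, 0x82, 0x21, 0xe6]

RES = [0x1e, 0x94, 0xaf, 0xaf, 0x94, 0x82, 0x21, 0xe6]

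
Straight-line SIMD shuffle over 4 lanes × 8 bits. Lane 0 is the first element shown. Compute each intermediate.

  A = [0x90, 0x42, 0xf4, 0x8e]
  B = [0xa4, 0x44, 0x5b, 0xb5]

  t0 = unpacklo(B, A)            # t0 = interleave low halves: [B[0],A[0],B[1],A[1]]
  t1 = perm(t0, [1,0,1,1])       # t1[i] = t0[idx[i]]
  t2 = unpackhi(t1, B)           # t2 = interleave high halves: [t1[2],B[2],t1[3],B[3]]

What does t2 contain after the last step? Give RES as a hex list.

RES = [ 0x90  0x5b  0x90  0xb5 ]

→ t0 |a4|90|44|42|
→ t1 |90|a4|90|90|
→ t2 |90|5b|90|b5|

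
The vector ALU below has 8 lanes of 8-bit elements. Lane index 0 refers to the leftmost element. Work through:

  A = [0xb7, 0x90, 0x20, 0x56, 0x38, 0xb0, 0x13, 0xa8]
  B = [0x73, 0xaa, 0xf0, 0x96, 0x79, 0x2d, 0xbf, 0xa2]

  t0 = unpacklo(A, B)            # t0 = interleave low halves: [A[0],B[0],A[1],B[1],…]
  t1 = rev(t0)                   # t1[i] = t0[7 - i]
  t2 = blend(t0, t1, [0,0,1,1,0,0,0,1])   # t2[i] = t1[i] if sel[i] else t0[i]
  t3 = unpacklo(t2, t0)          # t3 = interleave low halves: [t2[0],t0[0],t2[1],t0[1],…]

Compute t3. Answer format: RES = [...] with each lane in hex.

RES = [ 0xb7  0xb7  0x73  0x73  0xf0  0x90  0x20  0xaa ]

t0 = [0xb7, 0x73, 0x90, 0xaa, 0x20, 0xf0, 0x56, 0x96]
t1 = [0x96, 0x56, 0xf0, 0x20, 0xaa, 0x90, 0x73, 0xb7]
t2 = [0xb7, 0x73, 0xf0, 0x20, 0x20, 0xf0, 0x56, 0xb7]
t3 = [0xb7, 0xb7, 0x73, 0x73, 0xf0, 0x90, 0x20, 0xaa]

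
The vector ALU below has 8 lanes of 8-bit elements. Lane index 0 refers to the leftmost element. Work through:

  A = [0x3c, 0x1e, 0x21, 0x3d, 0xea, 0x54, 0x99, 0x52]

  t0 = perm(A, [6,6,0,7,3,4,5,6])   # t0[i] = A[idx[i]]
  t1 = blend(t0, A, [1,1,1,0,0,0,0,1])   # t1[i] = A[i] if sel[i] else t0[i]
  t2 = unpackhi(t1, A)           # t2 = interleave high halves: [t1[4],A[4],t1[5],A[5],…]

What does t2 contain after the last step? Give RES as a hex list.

RES = [ 0x3d  0xea  0xea  0x54  0x54  0x99  0x52  0x52 ]

→ t0 |99|99|3c|52|3d|ea|54|99|
→ t1 |3c|1e|21|52|3d|ea|54|52|
→ t2 |3d|ea|ea|54|54|99|52|52|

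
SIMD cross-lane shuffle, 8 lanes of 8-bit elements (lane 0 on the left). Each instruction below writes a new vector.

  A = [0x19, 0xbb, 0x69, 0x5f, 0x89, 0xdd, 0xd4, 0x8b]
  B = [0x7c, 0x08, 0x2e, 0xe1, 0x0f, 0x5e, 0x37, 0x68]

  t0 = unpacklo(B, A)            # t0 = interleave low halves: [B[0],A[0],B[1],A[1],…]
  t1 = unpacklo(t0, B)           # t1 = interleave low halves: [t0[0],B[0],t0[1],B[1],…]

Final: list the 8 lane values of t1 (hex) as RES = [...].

RES = [0x7c, 0x7c, 0x19, 0x08, 0x08, 0x2e, 0xbb, 0xe1]

→ t0 |7c|19|08|bb|2e|69|e1|5f|
→ t1 |7c|7c|19|08|08|2e|bb|e1|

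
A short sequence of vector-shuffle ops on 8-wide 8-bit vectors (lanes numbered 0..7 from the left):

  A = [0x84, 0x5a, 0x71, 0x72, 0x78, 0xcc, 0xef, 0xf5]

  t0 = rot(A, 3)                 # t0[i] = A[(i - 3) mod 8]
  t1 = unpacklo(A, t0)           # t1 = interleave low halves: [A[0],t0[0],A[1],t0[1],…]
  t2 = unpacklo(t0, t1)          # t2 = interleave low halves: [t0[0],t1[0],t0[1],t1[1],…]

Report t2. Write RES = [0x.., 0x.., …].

RES = [ 0xcc  0x84  0xef  0xcc  0xf5  0x5a  0x84  0xef ]

t0 = [0xcc, 0xef, 0xf5, 0x84, 0x5a, 0x71, 0x72, 0x78]
t1 = [0x84, 0xcc, 0x5a, 0xef, 0x71, 0xf5, 0x72, 0x84]
t2 = [0xcc, 0x84, 0xef, 0xcc, 0xf5, 0x5a, 0x84, 0xef]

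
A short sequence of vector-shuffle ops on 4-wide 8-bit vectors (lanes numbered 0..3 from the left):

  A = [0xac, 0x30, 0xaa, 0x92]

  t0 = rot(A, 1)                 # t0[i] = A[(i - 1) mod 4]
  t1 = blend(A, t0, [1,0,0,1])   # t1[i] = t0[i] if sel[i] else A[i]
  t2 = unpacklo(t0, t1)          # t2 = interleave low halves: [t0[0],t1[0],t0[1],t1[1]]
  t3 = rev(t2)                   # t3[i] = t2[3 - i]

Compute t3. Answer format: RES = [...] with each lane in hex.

t0 = [0x92, 0xac, 0x30, 0xaa]
t1 = [0x92, 0x30, 0xaa, 0xaa]
t2 = [0x92, 0x92, 0xac, 0x30]
t3 = [0x30, 0xac, 0x92, 0x92]

RES = [ 0x30  0xac  0x92  0x92 ]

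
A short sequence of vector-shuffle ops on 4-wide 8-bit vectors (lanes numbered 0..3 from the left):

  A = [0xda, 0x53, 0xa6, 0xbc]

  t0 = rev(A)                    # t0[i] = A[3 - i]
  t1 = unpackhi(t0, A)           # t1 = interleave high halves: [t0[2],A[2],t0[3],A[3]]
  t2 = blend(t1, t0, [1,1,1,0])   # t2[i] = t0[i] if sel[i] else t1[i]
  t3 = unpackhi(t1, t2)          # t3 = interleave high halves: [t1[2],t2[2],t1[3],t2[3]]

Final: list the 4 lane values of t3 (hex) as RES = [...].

RES = [ 0xda  0x53  0xbc  0xbc ]

→ t0 |bc|a6|53|da|
→ t1 |53|a6|da|bc|
→ t2 |bc|a6|53|bc|
→ t3 |da|53|bc|bc|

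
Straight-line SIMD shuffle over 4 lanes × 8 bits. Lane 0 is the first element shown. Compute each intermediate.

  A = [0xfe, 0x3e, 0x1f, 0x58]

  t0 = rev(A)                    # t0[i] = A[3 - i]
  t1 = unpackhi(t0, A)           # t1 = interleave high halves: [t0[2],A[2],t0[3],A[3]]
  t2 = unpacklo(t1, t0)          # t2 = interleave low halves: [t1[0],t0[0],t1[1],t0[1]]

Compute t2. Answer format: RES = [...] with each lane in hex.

→ t0 |58|1f|3e|fe|
→ t1 |3e|1f|fe|58|
→ t2 |3e|58|1f|1f|

RES = [ 0x3e  0x58  0x1f  0x1f ]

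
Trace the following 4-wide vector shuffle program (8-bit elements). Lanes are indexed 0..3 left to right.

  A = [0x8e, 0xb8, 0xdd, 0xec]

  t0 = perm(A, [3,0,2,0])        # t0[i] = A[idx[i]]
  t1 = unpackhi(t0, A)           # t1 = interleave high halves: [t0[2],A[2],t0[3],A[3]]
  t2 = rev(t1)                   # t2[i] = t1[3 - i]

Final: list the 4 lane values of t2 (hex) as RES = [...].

  t0: ec 8e dd 8e
  t1: dd dd 8e ec
  t2: ec 8e dd dd

RES = [0xec, 0x8e, 0xdd, 0xdd]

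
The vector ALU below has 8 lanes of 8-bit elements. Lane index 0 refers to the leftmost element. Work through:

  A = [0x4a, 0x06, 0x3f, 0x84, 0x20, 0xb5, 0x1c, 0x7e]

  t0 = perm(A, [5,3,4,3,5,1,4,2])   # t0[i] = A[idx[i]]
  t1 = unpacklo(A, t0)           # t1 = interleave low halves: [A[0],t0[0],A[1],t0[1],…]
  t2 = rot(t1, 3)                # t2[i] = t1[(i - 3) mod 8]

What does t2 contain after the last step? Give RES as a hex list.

RES = [0x20, 0x84, 0x84, 0x4a, 0xb5, 0x06, 0x84, 0x3f]

  t0: b5 84 20 84 b5 06 20 3f
  t1: 4a b5 06 84 3f 20 84 84
  t2: 20 84 84 4a b5 06 84 3f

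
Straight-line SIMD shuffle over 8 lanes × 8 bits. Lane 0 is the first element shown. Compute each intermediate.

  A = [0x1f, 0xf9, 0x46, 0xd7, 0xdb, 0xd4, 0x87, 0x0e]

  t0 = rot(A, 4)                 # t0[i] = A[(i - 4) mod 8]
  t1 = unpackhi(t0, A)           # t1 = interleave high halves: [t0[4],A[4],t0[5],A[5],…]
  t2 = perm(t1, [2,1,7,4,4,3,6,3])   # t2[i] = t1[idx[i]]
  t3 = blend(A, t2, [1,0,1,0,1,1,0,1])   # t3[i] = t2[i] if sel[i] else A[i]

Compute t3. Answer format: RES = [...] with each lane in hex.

RES = [ 0xf9  0xf9  0x0e  0xd7  0x46  0xd4  0x87  0xd4 ]

→ t0 |db|d4|87|0e|1f|f9|46|d7|
→ t1 |1f|db|f9|d4|46|87|d7|0e|
→ t2 |f9|db|0e|46|46|d4|d7|d4|
→ t3 |f9|f9|0e|d7|46|d4|87|d4|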